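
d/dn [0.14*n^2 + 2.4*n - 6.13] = 0.28*n + 2.4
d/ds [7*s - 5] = 7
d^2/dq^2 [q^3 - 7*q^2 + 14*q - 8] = 6*q - 14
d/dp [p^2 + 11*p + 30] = 2*p + 11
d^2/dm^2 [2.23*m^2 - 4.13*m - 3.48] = 4.46000000000000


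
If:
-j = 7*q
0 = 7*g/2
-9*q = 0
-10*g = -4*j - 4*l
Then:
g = 0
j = 0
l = 0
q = 0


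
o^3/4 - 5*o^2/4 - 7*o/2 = o*(o/4 + 1/2)*(o - 7)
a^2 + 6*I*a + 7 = (a - I)*(a + 7*I)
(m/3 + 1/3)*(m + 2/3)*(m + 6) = m^3/3 + 23*m^2/9 + 32*m/9 + 4/3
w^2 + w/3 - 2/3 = (w - 2/3)*(w + 1)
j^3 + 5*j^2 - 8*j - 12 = (j - 2)*(j + 1)*(j + 6)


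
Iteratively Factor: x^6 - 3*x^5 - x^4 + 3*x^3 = (x - 3)*(x^5 - x^3) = x*(x - 3)*(x^4 - x^2) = x^2*(x - 3)*(x^3 - x) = x^3*(x - 3)*(x^2 - 1) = x^3*(x - 3)*(x - 1)*(x + 1)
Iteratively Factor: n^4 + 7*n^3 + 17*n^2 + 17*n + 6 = (n + 3)*(n^3 + 4*n^2 + 5*n + 2) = (n + 2)*(n + 3)*(n^2 + 2*n + 1) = (n + 1)*(n + 2)*(n + 3)*(n + 1)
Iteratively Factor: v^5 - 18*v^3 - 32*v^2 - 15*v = (v + 1)*(v^4 - v^3 - 17*v^2 - 15*v) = (v + 1)^2*(v^3 - 2*v^2 - 15*v) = v*(v + 1)^2*(v^2 - 2*v - 15) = v*(v + 1)^2*(v + 3)*(v - 5)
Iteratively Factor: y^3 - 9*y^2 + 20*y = (y - 4)*(y^2 - 5*y) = (y - 5)*(y - 4)*(y)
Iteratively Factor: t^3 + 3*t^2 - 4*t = (t - 1)*(t^2 + 4*t) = (t - 1)*(t + 4)*(t)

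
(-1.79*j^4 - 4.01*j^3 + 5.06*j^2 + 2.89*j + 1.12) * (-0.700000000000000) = 1.253*j^4 + 2.807*j^3 - 3.542*j^2 - 2.023*j - 0.784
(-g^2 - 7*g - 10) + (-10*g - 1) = -g^2 - 17*g - 11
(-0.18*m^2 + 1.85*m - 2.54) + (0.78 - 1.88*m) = -0.18*m^2 - 0.0299999999999998*m - 1.76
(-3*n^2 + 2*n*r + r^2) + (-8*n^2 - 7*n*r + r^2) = -11*n^2 - 5*n*r + 2*r^2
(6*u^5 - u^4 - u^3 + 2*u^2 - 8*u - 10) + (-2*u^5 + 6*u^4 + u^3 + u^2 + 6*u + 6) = 4*u^5 + 5*u^4 + 3*u^2 - 2*u - 4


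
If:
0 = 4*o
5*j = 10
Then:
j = 2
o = 0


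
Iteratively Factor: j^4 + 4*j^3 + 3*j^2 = (j + 3)*(j^3 + j^2) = j*(j + 3)*(j^2 + j) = j*(j + 1)*(j + 3)*(j)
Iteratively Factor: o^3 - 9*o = (o)*(o^2 - 9) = o*(o + 3)*(o - 3)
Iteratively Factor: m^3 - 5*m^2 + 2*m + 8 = (m - 2)*(m^2 - 3*m - 4) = (m - 2)*(m + 1)*(m - 4)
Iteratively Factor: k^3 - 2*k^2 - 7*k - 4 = (k + 1)*(k^2 - 3*k - 4) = (k - 4)*(k + 1)*(k + 1)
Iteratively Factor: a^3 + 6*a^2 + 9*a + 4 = (a + 1)*(a^2 + 5*a + 4) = (a + 1)^2*(a + 4)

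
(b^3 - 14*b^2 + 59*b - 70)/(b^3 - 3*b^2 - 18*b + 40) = (b - 7)/(b + 4)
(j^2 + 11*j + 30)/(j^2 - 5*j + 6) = (j^2 + 11*j + 30)/(j^2 - 5*j + 6)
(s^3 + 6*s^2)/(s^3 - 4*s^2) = (s + 6)/(s - 4)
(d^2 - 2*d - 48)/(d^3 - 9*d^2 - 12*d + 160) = (d + 6)/(d^2 - d - 20)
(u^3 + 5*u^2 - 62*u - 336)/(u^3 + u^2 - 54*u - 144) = (u + 7)/(u + 3)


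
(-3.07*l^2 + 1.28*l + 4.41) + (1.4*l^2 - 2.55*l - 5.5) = -1.67*l^2 - 1.27*l - 1.09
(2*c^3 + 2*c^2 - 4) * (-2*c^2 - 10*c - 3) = -4*c^5 - 24*c^4 - 26*c^3 + 2*c^2 + 40*c + 12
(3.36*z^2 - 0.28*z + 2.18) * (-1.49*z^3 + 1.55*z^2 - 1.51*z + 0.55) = -5.0064*z^5 + 5.6252*z^4 - 8.7558*z^3 + 5.6498*z^2 - 3.4458*z + 1.199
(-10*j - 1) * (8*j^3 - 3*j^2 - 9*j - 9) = -80*j^4 + 22*j^3 + 93*j^2 + 99*j + 9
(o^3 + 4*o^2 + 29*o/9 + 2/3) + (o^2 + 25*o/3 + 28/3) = o^3 + 5*o^2 + 104*o/9 + 10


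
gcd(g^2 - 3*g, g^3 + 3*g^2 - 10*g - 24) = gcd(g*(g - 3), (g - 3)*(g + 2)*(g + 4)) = g - 3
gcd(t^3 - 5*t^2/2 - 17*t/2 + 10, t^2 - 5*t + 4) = t^2 - 5*t + 4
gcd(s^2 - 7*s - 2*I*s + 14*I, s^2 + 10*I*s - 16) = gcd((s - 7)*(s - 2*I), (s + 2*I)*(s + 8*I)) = 1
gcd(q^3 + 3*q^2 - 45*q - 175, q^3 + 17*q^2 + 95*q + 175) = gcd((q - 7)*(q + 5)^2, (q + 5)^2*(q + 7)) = q^2 + 10*q + 25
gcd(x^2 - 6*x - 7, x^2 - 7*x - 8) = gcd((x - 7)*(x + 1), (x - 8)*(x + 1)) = x + 1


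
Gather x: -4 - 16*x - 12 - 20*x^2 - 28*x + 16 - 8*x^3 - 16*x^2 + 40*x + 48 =-8*x^3 - 36*x^2 - 4*x + 48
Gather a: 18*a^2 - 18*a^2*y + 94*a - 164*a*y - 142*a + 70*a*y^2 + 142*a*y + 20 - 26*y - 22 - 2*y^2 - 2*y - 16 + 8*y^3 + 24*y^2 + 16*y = a^2*(18 - 18*y) + a*(70*y^2 - 22*y - 48) + 8*y^3 + 22*y^2 - 12*y - 18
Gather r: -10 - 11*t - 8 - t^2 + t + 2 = -t^2 - 10*t - 16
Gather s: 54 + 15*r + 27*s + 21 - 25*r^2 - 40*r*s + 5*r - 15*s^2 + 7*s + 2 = -25*r^2 + 20*r - 15*s^2 + s*(34 - 40*r) + 77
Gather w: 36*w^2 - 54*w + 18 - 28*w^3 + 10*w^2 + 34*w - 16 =-28*w^3 + 46*w^2 - 20*w + 2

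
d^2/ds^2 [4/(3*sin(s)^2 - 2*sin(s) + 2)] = 8*(-18*sin(s)^4 + 9*sin(s)^3 + 37*sin(s)^2 - 20*sin(s) - 2)/(3*sin(s)^2 - 2*sin(s) + 2)^3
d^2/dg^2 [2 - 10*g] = 0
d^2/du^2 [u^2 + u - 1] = 2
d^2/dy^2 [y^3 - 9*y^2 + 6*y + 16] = 6*y - 18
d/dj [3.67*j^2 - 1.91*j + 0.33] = 7.34*j - 1.91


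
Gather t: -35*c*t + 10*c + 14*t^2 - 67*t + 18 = 10*c + 14*t^2 + t*(-35*c - 67) + 18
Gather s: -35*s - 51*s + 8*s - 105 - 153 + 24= -78*s - 234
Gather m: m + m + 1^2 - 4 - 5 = 2*m - 8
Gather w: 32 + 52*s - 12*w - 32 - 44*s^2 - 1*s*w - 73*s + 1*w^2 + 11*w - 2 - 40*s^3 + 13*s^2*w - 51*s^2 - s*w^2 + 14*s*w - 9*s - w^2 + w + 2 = -40*s^3 - 95*s^2 - s*w^2 - 30*s + w*(13*s^2 + 13*s)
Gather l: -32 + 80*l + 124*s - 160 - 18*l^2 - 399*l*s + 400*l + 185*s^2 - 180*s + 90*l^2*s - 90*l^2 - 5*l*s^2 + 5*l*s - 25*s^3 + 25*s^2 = l^2*(90*s - 108) + l*(-5*s^2 - 394*s + 480) - 25*s^3 + 210*s^2 - 56*s - 192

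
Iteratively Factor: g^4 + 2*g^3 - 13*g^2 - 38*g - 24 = (g + 2)*(g^3 - 13*g - 12) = (g - 4)*(g + 2)*(g^2 + 4*g + 3) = (g - 4)*(g + 1)*(g + 2)*(g + 3)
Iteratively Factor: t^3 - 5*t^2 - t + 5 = (t - 5)*(t^2 - 1) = (t - 5)*(t + 1)*(t - 1)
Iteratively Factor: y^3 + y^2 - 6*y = (y)*(y^2 + y - 6) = y*(y - 2)*(y + 3)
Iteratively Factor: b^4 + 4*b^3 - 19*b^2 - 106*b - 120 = (b + 2)*(b^3 + 2*b^2 - 23*b - 60) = (b + 2)*(b + 4)*(b^2 - 2*b - 15) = (b - 5)*(b + 2)*(b + 4)*(b + 3)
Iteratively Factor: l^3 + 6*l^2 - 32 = (l + 4)*(l^2 + 2*l - 8) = (l - 2)*(l + 4)*(l + 4)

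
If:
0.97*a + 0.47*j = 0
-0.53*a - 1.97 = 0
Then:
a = -3.72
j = 7.67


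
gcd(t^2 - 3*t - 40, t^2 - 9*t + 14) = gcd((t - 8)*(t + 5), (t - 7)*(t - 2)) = 1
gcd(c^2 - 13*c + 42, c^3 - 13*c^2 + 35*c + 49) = c - 7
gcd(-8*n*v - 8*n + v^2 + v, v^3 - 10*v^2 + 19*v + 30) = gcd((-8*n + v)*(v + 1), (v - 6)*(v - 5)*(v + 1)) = v + 1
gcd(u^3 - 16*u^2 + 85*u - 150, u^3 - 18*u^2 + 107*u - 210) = u^2 - 11*u + 30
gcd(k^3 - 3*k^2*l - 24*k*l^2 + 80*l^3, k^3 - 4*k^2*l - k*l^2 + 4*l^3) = k - 4*l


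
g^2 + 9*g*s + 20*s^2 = (g + 4*s)*(g + 5*s)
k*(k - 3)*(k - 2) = k^3 - 5*k^2 + 6*k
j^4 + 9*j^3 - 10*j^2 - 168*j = j*(j - 4)*(j + 6)*(j + 7)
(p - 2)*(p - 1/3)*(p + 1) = p^3 - 4*p^2/3 - 5*p/3 + 2/3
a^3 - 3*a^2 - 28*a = a*(a - 7)*(a + 4)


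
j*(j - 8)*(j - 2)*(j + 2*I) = j^4 - 10*j^3 + 2*I*j^3 + 16*j^2 - 20*I*j^2 + 32*I*j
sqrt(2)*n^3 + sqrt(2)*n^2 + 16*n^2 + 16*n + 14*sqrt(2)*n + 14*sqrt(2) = (n + sqrt(2))*(n + 7*sqrt(2))*(sqrt(2)*n + sqrt(2))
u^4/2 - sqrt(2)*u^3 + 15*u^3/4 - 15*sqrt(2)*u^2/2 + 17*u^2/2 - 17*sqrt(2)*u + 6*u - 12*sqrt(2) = (u/2 + 1)*(u + 3/2)*(u + 4)*(u - 2*sqrt(2))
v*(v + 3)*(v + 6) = v^3 + 9*v^2 + 18*v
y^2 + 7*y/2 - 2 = (y - 1/2)*(y + 4)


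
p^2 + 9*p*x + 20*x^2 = (p + 4*x)*(p + 5*x)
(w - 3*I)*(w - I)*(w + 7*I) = w^3 + 3*I*w^2 + 25*w - 21*I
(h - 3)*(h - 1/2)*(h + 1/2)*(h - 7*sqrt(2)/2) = h^4 - 7*sqrt(2)*h^3/2 - 3*h^3 - h^2/4 + 21*sqrt(2)*h^2/2 + 3*h/4 + 7*sqrt(2)*h/8 - 21*sqrt(2)/8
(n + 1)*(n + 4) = n^2 + 5*n + 4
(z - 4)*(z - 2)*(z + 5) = z^3 - z^2 - 22*z + 40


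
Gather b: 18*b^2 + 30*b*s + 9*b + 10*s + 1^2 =18*b^2 + b*(30*s + 9) + 10*s + 1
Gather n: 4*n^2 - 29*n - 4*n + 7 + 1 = 4*n^2 - 33*n + 8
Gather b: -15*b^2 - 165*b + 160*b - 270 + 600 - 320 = -15*b^2 - 5*b + 10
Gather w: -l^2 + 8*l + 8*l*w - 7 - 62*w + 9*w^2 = -l^2 + 8*l + 9*w^2 + w*(8*l - 62) - 7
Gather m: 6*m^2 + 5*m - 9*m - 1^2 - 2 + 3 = 6*m^2 - 4*m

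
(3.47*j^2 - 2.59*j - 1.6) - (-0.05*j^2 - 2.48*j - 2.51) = 3.52*j^2 - 0.11*j + 0.91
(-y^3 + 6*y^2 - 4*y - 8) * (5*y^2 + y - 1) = -5*y^5 + 29*y^4 - 13*y^3 - 50*y^2 - 4*y + 8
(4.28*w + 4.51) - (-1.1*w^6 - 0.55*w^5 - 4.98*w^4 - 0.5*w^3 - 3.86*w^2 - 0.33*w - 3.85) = 1.1*w^6 + 0.55*w^5 + 4.98*w^4 + 0.5*w^3 + 3.86*w^2 + 4.61*w + 8.36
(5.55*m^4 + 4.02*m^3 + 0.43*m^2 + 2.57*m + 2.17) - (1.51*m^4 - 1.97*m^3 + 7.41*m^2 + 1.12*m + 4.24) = 4.04*m^4 + 5.99*m^3 - 6.98*m^2 + 1.45*m - 2.07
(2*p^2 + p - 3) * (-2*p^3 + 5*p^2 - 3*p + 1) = -4*p^5 + 8*p^4 + 5*p^3 - 16*p^2 + 10*p - 3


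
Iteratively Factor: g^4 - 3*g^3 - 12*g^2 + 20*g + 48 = (g - 3)*(g^3 - 12*g - 16) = (g - 3)*(g + 2)*(g^2 - 2*g - 8) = (g - 4)*(g - 3)*(g + 2)*(g + 2)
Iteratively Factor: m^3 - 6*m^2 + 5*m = (m - 5)*(m^2 - m) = (m - 5)*(m - 1)*(m)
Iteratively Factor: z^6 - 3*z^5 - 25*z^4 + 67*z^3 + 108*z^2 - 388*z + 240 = (z - 2)*(z^5 - z^4 - 27*z^3 + 13*z^2 + 134*z - 120) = (z - 2)^2*(z^4 + z^3 - 25*z^2 - 37*z + 60) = (z - 2)^2*(z + 4)*(z^3 - 3*z^2 - 13*z + 15) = (z - 2)^2*(z - 1)*(z + 4)*(z^2 - 2*z - 15) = (z - 5)*(z - 2)^2*(z - 1)*(z + 4)*(z + 3)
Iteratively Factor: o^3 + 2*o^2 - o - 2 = (o + 2)*(o^2 - 1) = (o + 1)*(o + 2)*(o - 1)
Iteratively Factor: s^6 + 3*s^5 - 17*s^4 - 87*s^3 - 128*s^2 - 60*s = (s + 2)*(s^5 + s^4 - 19*s^3 - 49*s^2 - 30*s) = s*(s + 2)*(s^4 + s^3 - 19*s^2 - 49*s - 30) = s*(s + 1)*(s + 2)*(s^3 - 19*s - 30) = s*(s - 5)*(s + 1)*(s + 2)*(s^2 + 5*s + 6) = s*(s - 5)*(s + 1)*(s + 2)*(s + 3)*(s + 2)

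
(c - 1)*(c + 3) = c^2 + 2*c - 3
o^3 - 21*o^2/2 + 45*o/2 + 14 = (o - 7)*(o - 4)*(o + 1/2)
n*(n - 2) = n^2 - 2*n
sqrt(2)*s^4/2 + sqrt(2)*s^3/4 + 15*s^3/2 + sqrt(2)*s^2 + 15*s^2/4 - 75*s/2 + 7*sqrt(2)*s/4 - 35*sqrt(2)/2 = (s - 2)*(s + 5/2)*(s + 7*sqrt(2))*(sqrt(2)*s/2 + 1/2)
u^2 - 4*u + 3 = (u - 3)*(u - 1)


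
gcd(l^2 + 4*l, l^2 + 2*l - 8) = l + 4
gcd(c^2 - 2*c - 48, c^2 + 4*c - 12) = c + 6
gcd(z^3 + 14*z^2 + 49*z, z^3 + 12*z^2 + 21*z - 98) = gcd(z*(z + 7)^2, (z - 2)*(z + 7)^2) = z^2 + 14*z + 49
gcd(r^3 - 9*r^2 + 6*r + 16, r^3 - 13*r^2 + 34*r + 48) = r^2 - 7*r - 8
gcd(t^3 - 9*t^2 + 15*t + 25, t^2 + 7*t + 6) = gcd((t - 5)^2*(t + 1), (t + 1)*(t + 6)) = t + 1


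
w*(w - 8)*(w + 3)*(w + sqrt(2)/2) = w^4 - 5*w^3 + sqrt(2)*w^3/2 - 24*w^2 - 5*sqrt(2)*w^2/2 - 12*sqrt(2)*w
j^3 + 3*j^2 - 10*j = j*(j - 2)*(j + 5)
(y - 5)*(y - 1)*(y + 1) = y^3 - 5*y^2 - y + 5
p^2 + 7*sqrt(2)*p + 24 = (p + 3*sqrt(2))*(p + 4*sqrt(2))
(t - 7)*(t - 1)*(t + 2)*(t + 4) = t^4 - 2*t^3 - 33*t^2 - 22*t + 56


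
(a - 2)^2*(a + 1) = a^3 - 3*a^2 + 4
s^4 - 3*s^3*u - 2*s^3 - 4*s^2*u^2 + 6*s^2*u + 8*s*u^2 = s*(s - 2)*(s - 4*u)*(s + u)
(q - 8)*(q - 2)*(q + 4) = q^3 - 6*q^2 - 24*q + 64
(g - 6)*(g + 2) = g^2 - 4*g - 12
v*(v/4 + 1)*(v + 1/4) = v^3/4 + 17*v^2/16 + v/4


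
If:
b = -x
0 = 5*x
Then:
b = 0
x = 0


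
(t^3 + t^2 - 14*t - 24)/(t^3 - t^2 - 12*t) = (t + 2)/t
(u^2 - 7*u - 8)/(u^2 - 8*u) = (u + 1)/u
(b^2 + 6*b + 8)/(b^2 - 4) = (b + 4)/(b - 2)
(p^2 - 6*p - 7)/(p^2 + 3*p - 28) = (p^2 - 6*p - 7)/(p^2 + 3*p - 28)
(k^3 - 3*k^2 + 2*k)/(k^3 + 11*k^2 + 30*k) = (k^2 - 3*k + 2)/(k^2 + 11*k + 30)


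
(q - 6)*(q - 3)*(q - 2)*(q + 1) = q^4 - 10*q^3 + 25*q^2 - 36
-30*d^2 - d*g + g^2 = (-6*d + g)*(5*d + g)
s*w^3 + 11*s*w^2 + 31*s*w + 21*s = (w + 3)*(w + 7)*(s*w + s)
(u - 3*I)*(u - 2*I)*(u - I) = u^3 - 6*I*u^2 - 11*u + 6*I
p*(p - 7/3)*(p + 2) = p^3 - p^2/3 - 14*p/3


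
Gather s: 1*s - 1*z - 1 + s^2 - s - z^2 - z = s^2 - z^2 - 2*z - 1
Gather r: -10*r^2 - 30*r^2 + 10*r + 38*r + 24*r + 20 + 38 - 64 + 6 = -40*r^2 + 72*r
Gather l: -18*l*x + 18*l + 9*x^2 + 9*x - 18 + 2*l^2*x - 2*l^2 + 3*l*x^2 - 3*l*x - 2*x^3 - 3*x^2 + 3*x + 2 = l^2*(2*x - 2) + l*(3*x^2 - 21*x + 18) - 2*x^3 + 6*x^2 + 12*x - 16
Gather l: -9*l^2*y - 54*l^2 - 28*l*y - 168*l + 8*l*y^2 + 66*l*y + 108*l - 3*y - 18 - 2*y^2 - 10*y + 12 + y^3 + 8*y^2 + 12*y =l^2*(-9*y - 54) + l*(8*y^2 + 38*y - 60) + y^3 + 6*y^2 - y - 6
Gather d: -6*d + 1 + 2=3 - 6*d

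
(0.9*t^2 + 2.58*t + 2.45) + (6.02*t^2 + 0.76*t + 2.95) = 6.92*t^2 + 3.34*t + 5.4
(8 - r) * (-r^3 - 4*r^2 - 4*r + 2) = r^4 - 4*r^3 - 28*r^2 - 34*r + 16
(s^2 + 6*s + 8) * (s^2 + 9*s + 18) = s^4 + 15*s^3 + 80*s^2 + 180*s + 144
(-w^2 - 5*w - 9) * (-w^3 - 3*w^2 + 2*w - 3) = w^5 + 8*w^4 + 22*w^3 + 20*w^2 - 3*w + 27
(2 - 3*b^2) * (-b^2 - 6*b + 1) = 3*b^4 + 18*b^3 - 5*b^2 - 12*b + 2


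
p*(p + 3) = p^2 + 3*p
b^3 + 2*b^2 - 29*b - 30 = (b - 5)*(b + 1)*(b + 6)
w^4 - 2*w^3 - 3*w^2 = w^2*(w - 3)*(w + 1)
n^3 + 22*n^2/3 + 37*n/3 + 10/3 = (n + 1/3)*(n + 2)*(n + 5)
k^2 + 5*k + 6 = (k + 2)*(k + 3)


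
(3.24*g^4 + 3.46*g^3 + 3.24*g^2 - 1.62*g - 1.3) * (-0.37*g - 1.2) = -1.1988*g^5 - 5.1682*g^4 - 5.3508*g^3 - 3.2886*g^2 + 2.425*g + 1.56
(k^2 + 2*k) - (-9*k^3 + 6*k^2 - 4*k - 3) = 9*k^3 - 5*k^2 + 6*k + 3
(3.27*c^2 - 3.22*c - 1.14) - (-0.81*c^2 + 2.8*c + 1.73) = 4.08*c^2 - 6.02*c - 2.87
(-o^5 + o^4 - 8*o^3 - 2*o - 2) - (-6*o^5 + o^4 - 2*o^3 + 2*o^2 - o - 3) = 5*o^5 - 6*o^3 - 2*o^2 - o + 1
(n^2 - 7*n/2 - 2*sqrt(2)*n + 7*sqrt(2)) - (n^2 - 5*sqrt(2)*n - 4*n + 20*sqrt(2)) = n/2 + 3*sqrt(2)*n - 13*sqrt(2)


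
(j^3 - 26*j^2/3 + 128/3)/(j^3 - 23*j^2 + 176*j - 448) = (3*j^2 - 2*j - 16)/(3*(j^2 - 15*j + 56))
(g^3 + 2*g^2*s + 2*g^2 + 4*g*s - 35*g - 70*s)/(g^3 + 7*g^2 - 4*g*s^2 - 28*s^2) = (5 - g)/(-g + 2*s)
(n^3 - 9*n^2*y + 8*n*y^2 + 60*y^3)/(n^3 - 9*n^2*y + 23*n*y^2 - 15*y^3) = (n^2 - 4*n*y - 12*y^2)/(n^2 - 4*n*y + 3*y^2)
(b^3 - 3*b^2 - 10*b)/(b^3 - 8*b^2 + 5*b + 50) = b/(b - 5)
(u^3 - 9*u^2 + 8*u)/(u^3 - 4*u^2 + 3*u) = (u - 8)/(u - 3)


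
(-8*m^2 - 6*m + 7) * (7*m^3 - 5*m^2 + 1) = -56*m^5 - 2*m^4 + 79*m^3 - 43*m^2 - 6*m + 7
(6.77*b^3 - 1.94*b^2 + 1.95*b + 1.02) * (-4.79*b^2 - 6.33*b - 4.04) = -32.4283*b^5 - 33.5615*b^4 - 24.4111*b^3 - 9.3917*b^2 - 14.3346*b - 4.1208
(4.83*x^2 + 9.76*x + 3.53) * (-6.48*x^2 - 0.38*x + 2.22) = -31.2984*x^4 - 65.0802*x^3 - 15.8606*x^2 + 20.3258*x + 7.8366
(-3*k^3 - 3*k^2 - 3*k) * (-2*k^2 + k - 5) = 6*k^5 + 3*k^4 + 18*k^3 + 12*k^2 + 15*k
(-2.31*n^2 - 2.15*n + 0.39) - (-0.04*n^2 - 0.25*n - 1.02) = -2.27*n^2 - 1.9*n + 1.41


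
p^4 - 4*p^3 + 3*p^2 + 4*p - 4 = (p - 2)^2*(p - 1)*(p + 1)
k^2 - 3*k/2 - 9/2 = (k - 3)*(k + 3/2)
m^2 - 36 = (m - 6)*(m + 6)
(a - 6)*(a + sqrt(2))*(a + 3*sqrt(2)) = a^3 - 6*a^2 + 4*sqrt(2)*a^2 - 24*sqrt(2)*a + 6*a - 36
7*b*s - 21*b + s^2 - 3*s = (7*b + s)*(s - 3)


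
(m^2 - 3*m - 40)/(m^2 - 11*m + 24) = (m + 5)/(m - 3)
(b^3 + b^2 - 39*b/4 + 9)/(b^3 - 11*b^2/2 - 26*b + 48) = (b - 3/2)/(b - 8)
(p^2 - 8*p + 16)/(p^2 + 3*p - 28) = (p - 4)/(p + 7)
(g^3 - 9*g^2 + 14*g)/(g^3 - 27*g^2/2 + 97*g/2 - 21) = 2*g*(g - 2)/(2*g^2 - 13*g + 6)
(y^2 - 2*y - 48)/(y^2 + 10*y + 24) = (y - 8)/(y + 4)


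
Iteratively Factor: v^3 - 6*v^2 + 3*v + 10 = (v + 1)*(v^2 - 7*v + 10) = (v - 5)*(v + 1)*(v - 2)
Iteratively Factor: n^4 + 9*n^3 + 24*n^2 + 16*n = (n + 4)*(n^3 + 5*n^2 + 4*n) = (n + 1)*(n + 4)*(n^2 + 4*n) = (n + 1)*(n + 4)^2*(n)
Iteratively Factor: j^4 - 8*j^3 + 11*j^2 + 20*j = (j + 1)*(j^3 - 9*j^2 + 20*j) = (j - 5)*(j + 1)*(j^2 - 4*j) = (j - 5)*(j - 4)*(j + 1)*(j)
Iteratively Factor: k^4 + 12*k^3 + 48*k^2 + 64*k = (k + 4)*(k^3 + 8*k^2 + 16*k) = (k + 4)^2*(k^2 + 4*k) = k*(k + 4)^2*(k + 4)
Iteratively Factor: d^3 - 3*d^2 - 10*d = (d)*(d^2 - 3*d - 10) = d*(d + 2)*(d - 5)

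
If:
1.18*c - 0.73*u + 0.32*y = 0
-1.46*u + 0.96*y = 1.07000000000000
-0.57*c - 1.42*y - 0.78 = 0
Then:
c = -0.50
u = -0.96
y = -0.35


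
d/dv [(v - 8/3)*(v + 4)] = 2*v + 4/3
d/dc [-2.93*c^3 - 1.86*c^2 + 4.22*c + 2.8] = -8.79*c^2 - 3.72*c + 4.22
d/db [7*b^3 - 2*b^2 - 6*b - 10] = 21*b^2 - 4*b - 6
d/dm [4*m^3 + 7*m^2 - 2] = 2*m*(6*m + 7)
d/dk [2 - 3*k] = -3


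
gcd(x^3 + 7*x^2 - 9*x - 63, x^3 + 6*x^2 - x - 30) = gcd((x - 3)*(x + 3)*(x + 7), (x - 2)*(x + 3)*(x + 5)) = x + 3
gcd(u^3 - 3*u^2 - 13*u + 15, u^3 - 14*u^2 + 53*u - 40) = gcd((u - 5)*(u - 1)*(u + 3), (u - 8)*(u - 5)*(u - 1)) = u^2 - 6*u + 5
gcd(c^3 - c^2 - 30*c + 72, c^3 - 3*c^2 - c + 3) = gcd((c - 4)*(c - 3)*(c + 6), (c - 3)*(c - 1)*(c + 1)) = c - 3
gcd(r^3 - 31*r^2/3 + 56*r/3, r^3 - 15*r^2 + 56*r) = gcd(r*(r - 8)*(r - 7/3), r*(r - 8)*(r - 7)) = r^2 - 8*r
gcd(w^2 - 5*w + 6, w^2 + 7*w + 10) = 1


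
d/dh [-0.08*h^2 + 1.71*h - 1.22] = 1.71 - 0.16*h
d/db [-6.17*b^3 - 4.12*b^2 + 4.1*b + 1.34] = -18.51*b^2 - 8.24*b + 4.1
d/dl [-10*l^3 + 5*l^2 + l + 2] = -30*l^2 + 10*l + 1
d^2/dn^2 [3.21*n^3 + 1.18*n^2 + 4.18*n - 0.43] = 19.26*n + 2.36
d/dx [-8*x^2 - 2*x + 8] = -16*x - 2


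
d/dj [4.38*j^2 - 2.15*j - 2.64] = 8.76*j - 2.15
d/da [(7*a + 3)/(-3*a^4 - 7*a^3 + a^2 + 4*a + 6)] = (-21*a^4 - 49*a^3 + 7*a^2 + 28*a + (7*a + 3)*(12*a^3 + 21*a^2 - 2*a - 4) + 42)/(-3*a^4 - 7*a^3 + a^2 + 4*a + 6)^2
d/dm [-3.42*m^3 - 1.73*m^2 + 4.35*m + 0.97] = -10.26*m^2 - 3.46*m + 4.35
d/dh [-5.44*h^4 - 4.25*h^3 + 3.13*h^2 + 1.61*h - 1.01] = -21.76*h^3 - 12.75*h^2 + 6.26*h + 1.61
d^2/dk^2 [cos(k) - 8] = -cos(k)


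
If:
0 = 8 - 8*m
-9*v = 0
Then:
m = 1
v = 0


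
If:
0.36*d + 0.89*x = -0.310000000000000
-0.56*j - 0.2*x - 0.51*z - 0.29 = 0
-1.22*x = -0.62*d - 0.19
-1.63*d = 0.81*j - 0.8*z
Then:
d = -0.55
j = 0.29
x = -0.12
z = -0.83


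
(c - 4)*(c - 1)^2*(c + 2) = c^4 - 4*c^3 - 3*c^2 + 14*c - 8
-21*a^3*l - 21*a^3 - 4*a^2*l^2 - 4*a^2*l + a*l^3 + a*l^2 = (-7*a + l)*(3*a + l)*(a*l + a)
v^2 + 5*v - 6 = (v - 1)*(v + 6)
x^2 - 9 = (x - 3)*(x + 3)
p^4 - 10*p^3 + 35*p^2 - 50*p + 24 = (p - 4)*(p - 3)*(p - 2)*(p - 1)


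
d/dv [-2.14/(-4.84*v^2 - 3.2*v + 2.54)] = (-20.7152*v - 6.848)/(4.84*v^2 + 3.2*v - 2.54)^2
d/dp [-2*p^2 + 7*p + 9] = 7 - 4*p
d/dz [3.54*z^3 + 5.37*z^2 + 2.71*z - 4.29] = 10.62*z^2 + 10.74*z + 2.71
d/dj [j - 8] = 1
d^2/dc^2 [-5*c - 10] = 0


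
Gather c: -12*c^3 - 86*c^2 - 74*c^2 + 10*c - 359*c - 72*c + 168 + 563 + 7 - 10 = -12*c^3 - 160*c^2 - 421*c + 728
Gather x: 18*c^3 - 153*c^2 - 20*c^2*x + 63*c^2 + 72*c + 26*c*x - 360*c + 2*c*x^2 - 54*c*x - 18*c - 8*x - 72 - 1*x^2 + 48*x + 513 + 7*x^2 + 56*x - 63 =18*c^3 - 90*c^2 - 306*c + x^2*(2*c + 6) + x*(-20*c^2 - 28*c + 96) + 378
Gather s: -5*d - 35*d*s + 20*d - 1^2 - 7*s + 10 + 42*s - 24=15*d + s*(35 - 35*d) - 15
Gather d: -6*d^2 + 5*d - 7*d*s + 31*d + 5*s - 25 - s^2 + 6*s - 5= -6*d^2 + d*(36 - 7*s) - s^2 + 11*s - 30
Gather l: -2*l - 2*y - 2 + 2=-2*l - 2*y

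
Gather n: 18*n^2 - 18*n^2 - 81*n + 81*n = 0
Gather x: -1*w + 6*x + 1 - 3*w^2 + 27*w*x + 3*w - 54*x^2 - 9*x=-3*w^2 + 2*w - 54*x^2 + x*(27*w - 3) + 1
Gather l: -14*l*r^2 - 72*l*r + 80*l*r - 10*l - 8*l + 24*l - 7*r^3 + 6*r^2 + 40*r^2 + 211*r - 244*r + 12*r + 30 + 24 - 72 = l*(-14*r^2 + 8*r + 6) - 7*r^3 + 46*r^2 - 21*r - 18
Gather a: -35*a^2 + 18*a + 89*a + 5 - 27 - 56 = -35*a^2 + 107*a - 78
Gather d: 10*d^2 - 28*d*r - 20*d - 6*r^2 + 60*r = 10*d^2 + d*(-28*r - 20) - 6*r^2 + 60*r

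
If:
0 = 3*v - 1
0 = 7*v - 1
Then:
No Solution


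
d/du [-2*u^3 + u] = 1 - 6*u^2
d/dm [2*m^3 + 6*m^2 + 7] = 6*m*(m + 2)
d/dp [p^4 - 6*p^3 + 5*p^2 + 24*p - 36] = 4*p^3 - 18*p^2 + 10*p + 24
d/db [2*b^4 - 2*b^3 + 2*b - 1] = 8*b^3 - 6*b^2 + 2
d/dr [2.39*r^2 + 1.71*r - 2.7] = 4.78*r + 1.71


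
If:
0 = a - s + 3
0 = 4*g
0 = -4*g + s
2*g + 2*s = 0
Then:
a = -3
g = 0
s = 0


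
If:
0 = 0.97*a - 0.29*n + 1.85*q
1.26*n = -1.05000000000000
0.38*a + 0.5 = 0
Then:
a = -1.32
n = -0.83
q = 0.56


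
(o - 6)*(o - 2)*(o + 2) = o^3 - 6*o^2 - 4*o + 24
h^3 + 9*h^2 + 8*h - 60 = (h - 2)*(h + 5)*(h + 6)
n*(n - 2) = n^2 - 2*n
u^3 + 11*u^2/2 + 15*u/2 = u*(u + 5/2)*(u + 3)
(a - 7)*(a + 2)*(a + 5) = a^3 - 39*a - 70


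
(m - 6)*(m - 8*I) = m^2 - 6*m - 8*I*m + 48*I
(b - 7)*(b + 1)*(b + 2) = b^3 - 4*b^2 - 19*b - 14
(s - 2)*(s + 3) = s^2 + s - 6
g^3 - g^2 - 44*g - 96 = (g - 8)*(g + 3)*(g + 4)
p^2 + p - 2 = (p - 1)*(p + 2)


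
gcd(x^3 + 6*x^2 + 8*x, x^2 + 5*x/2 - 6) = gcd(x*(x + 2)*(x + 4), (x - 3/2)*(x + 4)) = x + 4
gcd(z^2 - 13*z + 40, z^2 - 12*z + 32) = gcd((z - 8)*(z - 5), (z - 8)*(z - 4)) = z - 8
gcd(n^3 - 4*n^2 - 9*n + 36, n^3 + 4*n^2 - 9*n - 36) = n^2 - 9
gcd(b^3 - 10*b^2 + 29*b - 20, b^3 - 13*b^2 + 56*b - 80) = b^2 - 9*b + 20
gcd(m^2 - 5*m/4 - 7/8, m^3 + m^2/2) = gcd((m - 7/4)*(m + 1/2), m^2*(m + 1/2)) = m + 1/2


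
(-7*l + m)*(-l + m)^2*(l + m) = -7*l^4 + 8*l^3*m + 6*l^2*m^2 - 8*l*m^3 + m^4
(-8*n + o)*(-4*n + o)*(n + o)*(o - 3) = 32*n^3*o - 96*n^3 + 20*n^2*o^2 - 60*n^2*o - 11*n*o^3 + 33*n*o^2 + o^4 - 3*o^3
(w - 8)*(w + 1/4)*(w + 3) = w^3 - 19*w^2/4 - 101*w/4 - 6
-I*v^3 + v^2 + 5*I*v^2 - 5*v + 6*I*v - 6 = (v - 6)*(v + 1)*(-I*v + 1)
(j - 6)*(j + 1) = j^2 - 5*j - 6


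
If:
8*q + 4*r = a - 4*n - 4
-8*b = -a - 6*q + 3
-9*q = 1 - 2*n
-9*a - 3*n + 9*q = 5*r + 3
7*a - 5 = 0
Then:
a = 5/7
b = -533/3136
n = 1873/1568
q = 121/784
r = -3645/1568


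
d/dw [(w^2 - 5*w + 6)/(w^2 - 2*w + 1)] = (3*w - 7)/(w^3 - 3*w^2 + 3*w - 1)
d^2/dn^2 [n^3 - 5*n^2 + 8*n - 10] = 6*n - 10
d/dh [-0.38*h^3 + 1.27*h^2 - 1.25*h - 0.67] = -1.14*h^2 + 2.54*h - 1.25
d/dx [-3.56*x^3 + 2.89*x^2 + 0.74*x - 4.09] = -10.68*x^2 + 5.78*x + 0.74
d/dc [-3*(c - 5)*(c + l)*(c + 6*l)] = -9*c^2 - 42*c*l + 30*c - 18*l^2 + 105*l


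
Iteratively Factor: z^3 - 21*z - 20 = (z + 4)*(z^2 - 4*z - 5) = (z + 1)*(z + 4)*(z - 5)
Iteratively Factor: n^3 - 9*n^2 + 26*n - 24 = (n - 3)*(n^2 - 6*n + 8) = (n - 3)*(n - 2)*(n - 4)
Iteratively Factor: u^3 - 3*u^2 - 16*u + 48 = (u + 4)*(u^2 - 7*u + 12) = (u - 4)*(u + 4)*(u - 3)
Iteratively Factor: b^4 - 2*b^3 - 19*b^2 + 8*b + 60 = (b - 5)*(b^3 + 3*b^2 - 4*b - 12) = (b - 5)*(b - 2)*(b^2 + 5*b + 6) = (b - 5)*(b - 2)*(b + 2)*(b + 3)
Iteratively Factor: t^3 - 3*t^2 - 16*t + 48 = (t + 4)*(t^2 - 7*t + 12) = (t - 3)*(t + 4)*(t - 4)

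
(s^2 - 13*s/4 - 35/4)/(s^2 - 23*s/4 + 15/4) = (4*s + 7)/(4*s - 3)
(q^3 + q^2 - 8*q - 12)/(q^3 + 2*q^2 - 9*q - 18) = (q + 2)/(q + 3)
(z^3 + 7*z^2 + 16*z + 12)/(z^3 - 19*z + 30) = (z^3 + 7*z^2 + 16*z + 12)/(z^3 - 19*z + 30)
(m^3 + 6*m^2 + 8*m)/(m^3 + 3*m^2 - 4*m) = (m + 2)/(m - 1)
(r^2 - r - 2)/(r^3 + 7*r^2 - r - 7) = (r - 2)/(r^2 + 6*r - 7)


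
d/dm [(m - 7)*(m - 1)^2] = 3*(m - 5)*(m - 1)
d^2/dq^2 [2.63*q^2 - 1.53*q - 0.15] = 5.26000000000000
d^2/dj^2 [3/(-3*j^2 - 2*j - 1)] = 6*(9*j^2 + 6*j - 4*(3*j + 1)^2 + 3)/(3*j^2 + 2*j + 1)^3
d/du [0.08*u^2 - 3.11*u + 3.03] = 0.16*u - 3.11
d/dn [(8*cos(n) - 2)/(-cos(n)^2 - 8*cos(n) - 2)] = 4*(cos(n) - cos(2*n) + 7)*sin(n)/(cos(n)^2 + 8*cos(n) + 2)^2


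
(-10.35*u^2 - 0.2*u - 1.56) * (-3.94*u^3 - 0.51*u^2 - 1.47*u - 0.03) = 40.779*u^5 + 6.0665*u^4 + 21.4629*u^3 + 1.4001*u^2 + 2.2992*u + 0.0468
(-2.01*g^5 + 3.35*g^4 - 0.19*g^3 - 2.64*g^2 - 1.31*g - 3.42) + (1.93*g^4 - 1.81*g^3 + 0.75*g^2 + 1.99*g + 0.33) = -2.01*g^5 + 5.28*g^4 - 2.0*g^3 - 1.89*g^2 + 0.68*g - 3.09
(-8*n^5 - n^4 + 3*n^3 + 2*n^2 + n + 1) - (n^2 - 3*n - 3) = -8*n^5 - n^4 + 3*n^3 + n^2 + 4*n + 4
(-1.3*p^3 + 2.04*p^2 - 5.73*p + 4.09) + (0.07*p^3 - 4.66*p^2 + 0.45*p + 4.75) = -1.23*p^3 - 2.62*p^2 - 5.28*p + 8.84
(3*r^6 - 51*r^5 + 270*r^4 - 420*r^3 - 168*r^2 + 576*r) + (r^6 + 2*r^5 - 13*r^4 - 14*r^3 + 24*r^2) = 4*r^6 - 49*r^5 + 257*r^4 - 434*r^3 - 144*r^2 + 576*r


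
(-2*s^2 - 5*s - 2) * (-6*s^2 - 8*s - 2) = 12*s^4 + 46*s^3 + 56*s^2 + 26*s + 4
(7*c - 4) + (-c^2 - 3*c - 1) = -c^2 + 4*c - 5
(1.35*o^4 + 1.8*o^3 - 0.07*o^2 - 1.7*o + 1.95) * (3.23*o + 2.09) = 4.3605*o^5 + 8.6355*o^4 + 3.5359*o^3 - 5.6373*o^2 + 2.7455*o + 4.0755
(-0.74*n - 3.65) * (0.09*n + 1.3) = -0.0666*n^2 - 1.2905*n - 4.745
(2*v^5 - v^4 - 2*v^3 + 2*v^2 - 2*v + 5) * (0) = 0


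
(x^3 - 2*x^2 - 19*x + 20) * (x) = x^4 - 2*x^3 - 19*x^2 + 20*x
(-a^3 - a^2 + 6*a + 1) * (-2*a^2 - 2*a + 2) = 2*a^5 + 4*a^4 - 12*a^3 - 16*a^2 + 10*a + 2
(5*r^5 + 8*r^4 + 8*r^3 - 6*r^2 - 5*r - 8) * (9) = 45*r^5 + 72*r^4 + 72*r^3 - 54*r^2 - 45*r - 72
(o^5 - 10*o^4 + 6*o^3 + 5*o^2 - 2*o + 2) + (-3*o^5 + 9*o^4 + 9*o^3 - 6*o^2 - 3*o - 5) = -2*o^5 - o^4 + 15*o^3 - o^2 - 5*o - 3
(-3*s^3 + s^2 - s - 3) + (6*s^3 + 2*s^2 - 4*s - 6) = 3*s^3 + 3*s^2 - 5*s - 9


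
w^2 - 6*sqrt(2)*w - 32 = (w - 8*sqrt(2))*(w + 2*sqrt(2))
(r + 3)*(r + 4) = r^2 + 7*r + 12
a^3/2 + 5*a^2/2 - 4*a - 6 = (a/2 + 1/2)*(a - 2)*(a + 6)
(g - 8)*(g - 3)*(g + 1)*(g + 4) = g^4 - 6*g^3 - 27*g^2 + 76*g + 96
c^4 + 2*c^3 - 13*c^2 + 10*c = c*(c - 2)*(c - 1)*(c + 5)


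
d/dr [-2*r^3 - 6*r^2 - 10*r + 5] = -6*r^2 - 12*r - 10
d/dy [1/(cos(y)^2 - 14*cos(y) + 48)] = 2*(cos(y) - 7)*sin(y)/(cos(y)^2 - 14*cos(y) + 48)^2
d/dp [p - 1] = 1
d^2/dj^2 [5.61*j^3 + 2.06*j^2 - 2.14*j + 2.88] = 33.66*j + 4.12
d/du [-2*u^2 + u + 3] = 1 - 4*u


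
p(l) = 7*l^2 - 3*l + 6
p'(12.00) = 165.00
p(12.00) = 978.00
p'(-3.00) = -45.00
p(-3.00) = 78.00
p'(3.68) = 48.52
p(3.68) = 89.76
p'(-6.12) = -88.68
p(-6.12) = 286.54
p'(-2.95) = -44.30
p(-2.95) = 75.77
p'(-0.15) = -5.10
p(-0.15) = 6.61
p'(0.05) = -2.30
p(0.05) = 5.87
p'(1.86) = 23.04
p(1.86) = 24.64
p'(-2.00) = -31.00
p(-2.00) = 40.00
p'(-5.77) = -83.78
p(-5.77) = 256.36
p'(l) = 14*l - 3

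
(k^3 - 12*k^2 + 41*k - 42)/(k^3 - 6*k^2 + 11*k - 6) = (k - 7)/(k - 1)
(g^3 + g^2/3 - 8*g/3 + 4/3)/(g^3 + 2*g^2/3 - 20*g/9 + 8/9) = 3*(g - 1)/(3*g - 2)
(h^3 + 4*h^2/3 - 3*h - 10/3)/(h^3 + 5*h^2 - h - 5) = (3*h^2 + h - 10)/(3*(h^2 + 4*h - 5))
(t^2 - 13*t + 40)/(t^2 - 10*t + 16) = (t - 5)/(t - 2)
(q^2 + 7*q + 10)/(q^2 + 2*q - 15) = (q + 2)/(q - 3)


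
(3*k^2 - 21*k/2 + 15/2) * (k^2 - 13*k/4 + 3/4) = 3*k^4 - 81*k^3/4 + 351*k^2/8 - 129*k/4 + 45/8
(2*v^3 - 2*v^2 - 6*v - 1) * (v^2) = 2*v^5 - 2*v^4 - 6*v^3 - v^2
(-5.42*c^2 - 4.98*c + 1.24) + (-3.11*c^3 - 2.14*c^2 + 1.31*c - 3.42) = -3.11*c^3 - 7.56*c^2 - 3.67*c - 2.18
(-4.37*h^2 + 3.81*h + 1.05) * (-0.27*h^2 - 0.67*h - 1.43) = 1.1799*h^4 + 1.8992*h^3 + 3.4129*h^2 - 6.1518*h - 1.5015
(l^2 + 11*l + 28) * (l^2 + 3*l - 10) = l^4 + 14*l^3 + 51*l^2 - 26*l - 280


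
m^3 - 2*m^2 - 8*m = m*(m - 4)*(m + 2)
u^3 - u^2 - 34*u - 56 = (u - 7)*(u + 2)*(u + 4)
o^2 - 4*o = o*(o - 4)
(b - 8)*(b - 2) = b^2 - 10*b + 16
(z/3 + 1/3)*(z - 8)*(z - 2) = z^3/3 - 3*z^2 + 2*z + 16/3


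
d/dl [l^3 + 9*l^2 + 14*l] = 3*l^2 + 18*l + 14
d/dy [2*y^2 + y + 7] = 4*y + 1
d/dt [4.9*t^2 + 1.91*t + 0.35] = 9.8*t + 1.91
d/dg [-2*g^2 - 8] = -4*g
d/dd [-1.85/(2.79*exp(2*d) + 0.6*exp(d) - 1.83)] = (10.323*exp(d) + 1.11)*exp(d)/(2.79*exp(2*d) + 0.6*exp(d) - 1.83)^2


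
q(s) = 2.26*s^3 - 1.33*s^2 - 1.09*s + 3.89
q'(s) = 6.78*s^2 - 2.66*s - 1.09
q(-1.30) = -1.91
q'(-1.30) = 13.83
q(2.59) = 31.41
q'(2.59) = 37.50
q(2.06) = 15.76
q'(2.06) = 22.20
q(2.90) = 44.66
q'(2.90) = 48.22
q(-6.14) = -562.69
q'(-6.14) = 270.85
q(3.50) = 80.68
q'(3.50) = 72.66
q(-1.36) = -2.77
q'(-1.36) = 15.07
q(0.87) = 3.42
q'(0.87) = 1.73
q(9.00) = 1533.89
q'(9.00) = 524.15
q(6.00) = 437.63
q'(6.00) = 227.03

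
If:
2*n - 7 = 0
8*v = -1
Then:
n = 7/2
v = -1/8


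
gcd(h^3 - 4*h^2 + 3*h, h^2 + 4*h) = h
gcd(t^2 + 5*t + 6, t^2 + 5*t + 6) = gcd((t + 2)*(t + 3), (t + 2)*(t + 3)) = t^2 + 5*t + 6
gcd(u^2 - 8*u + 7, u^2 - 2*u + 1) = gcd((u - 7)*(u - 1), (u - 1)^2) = u - 1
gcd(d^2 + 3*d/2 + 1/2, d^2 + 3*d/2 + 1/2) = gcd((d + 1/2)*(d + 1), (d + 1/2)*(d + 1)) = d^2 + 3*d/2 + 1/2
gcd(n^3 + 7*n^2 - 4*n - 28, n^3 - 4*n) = n^2 - 4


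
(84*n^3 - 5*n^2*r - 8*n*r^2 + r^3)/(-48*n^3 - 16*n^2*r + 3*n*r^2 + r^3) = (-7*n + r)/(4*n + r)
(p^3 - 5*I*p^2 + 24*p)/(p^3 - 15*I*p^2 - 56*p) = (p + 3*I)/(p - 7*I)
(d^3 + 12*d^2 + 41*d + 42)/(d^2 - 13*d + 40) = (d^3 + 12*d^2 + 41*d + 42)/(d^2 - 13*d + 40)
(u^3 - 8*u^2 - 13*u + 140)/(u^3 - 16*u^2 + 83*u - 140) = (u + 4)/(u - 4)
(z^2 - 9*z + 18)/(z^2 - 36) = (z - 3)/(z + 6)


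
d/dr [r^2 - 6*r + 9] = 2*r - 6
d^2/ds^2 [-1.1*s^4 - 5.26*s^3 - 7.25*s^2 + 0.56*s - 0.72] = -13.2*s^2 - 31.56*s - 14.5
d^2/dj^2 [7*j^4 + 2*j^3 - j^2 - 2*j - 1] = 84*j^2 + 12*j - 2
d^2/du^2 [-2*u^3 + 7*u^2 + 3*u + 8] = 14 - 12*u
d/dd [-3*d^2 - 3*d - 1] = -6*d - 3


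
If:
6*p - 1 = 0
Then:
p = 1/6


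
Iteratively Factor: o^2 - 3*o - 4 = (o - 4)*(o + 1)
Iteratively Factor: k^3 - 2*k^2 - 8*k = (k + 2)*(k^2 - 4*k) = k*(k + 2)*(k - 4)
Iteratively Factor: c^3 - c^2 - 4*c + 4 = (c - 1)*(c^2 - 4) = (c - 2)*(c - 1)*(c + 2)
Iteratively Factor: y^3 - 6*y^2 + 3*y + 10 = (y - 5)*(y^2 - y - 2) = (y - 5)*(y + 1)*(y - 2)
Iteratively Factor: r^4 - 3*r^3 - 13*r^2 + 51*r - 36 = (r - 1)*(r^3 - 2*r^2 - 15*r + 36) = (r - 3)*(r - 1)*(r^2 + r - 12) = (r - 3)*(r - 1)*(r + 4)*(r - 3)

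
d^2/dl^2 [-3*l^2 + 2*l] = -6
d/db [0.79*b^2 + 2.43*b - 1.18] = 1.58*b + 2.43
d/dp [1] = 0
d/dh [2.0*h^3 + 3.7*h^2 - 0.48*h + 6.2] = 6.0*h^2 + 7.4*h - 0.48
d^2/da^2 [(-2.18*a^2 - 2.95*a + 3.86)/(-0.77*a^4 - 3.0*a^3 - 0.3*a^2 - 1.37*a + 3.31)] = (7.755132*a^8 + 51.20346*a^7 + 101.49296*a^6 - 131.705484*a^5 - 356.082426*a^4 + 356.055284*a^3 + 149.182656*a^2 - 221.92146*a + 52.367698)/(0.456533*a^12 + 5.3361*a^11 + 21.32361*a^10 + 33.594819*a^9 + 21.408603*a^8 - 6.17777999999999*a^7 - 82.197021*a^6 - 21.562314*a^5 - 55.520499*a^4 + 93.013793*a^3 - 8.777127*a^2 + 45.029571*a - 36.264691)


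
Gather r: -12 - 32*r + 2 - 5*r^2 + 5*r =-5*r^2 - 27*r - 10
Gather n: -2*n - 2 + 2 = -2*n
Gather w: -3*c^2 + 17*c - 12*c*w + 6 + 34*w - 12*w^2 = -3*c^2 + 17*c - 12*w^2 + w*(34 - 12*c) + 6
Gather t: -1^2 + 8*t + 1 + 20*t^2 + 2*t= 20*t^2 + 10*t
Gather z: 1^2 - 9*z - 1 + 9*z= 0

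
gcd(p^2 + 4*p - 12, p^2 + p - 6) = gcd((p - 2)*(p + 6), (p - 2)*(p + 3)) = p - 2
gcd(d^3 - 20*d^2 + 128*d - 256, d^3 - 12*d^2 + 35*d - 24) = d - 8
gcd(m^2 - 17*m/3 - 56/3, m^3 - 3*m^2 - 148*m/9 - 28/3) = m + 7/3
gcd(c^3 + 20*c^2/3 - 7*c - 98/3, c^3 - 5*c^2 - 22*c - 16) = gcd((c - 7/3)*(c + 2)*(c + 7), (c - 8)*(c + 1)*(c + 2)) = c + 2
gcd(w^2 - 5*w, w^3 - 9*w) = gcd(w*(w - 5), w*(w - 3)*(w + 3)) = w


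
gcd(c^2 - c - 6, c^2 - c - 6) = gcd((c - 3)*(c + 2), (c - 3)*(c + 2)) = c^2 - c - 6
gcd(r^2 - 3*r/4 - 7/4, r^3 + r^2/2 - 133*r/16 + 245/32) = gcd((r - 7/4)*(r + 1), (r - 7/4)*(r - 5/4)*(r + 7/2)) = r - 7/4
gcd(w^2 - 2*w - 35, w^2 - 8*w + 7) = w - 7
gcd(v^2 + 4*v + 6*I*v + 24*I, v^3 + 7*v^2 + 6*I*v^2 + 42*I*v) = v + 6*I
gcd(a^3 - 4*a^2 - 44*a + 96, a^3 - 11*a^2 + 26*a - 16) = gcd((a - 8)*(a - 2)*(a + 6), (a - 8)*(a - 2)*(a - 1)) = a^2 - 10*a + 16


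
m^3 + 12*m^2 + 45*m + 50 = (m + 2)*(m + 5)^2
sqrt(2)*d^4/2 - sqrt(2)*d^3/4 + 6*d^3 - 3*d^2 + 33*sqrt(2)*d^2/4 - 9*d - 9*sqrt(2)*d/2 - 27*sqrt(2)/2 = (d - 3/2)*(d + 3*sqrt(2))^2*(sqrt(2)*d/2 + sqrt(2)/2)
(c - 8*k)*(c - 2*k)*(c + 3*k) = c^3 - 7*c^2*k - 14*c*k^2 + 48*k^3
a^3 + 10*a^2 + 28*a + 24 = (a + 2)^2*(a + 6)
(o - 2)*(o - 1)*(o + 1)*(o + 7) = o^4 + 5*o^3 - 15*o^2 - 5*o + 14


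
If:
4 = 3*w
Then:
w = 4/3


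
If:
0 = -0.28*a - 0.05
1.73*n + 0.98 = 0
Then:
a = -0.18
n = -0.57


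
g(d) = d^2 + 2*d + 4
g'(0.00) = 2.00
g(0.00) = 4.00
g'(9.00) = 20.00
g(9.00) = 103.00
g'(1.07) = 4.14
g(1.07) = 7.28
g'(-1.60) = -1.20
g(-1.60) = 3.36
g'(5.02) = 12.04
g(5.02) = 39.24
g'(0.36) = 2.72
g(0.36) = 4.85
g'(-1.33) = -0.66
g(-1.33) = 3.11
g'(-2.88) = -3.76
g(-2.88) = 6.53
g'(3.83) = 9.66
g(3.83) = 26.33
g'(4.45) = 10.90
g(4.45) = 32.70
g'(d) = 2*d + 2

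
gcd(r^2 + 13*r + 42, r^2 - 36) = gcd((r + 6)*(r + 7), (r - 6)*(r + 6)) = r + 6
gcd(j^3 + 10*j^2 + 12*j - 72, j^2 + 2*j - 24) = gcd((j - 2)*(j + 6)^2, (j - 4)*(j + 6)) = j + 6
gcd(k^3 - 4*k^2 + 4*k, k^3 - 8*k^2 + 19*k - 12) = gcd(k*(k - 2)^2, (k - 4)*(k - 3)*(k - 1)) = 1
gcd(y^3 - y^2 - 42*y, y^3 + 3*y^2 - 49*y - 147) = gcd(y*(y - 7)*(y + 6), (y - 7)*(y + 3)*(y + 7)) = y - 7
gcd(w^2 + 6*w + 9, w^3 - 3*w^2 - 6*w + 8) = 1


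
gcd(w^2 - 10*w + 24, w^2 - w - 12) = w - 4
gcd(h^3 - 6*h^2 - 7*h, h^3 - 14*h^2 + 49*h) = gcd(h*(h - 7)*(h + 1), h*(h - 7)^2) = h^2 - 7*h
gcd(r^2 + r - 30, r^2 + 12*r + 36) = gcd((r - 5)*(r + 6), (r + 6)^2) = r + 6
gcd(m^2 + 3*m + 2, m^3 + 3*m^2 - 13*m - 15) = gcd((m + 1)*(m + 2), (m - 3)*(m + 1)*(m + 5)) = m + 1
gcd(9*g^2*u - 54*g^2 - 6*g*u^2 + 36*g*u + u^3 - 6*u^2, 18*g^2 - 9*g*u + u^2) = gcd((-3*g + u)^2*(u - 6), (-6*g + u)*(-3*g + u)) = -3*g + u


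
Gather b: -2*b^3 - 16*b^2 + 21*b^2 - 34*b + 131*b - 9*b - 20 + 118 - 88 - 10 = -2*b^3 + 5*b^2 + 88*b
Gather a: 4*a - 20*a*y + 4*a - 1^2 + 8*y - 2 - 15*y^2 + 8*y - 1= a*(8 - 20*y) - 15*y^2 + 16*y - 4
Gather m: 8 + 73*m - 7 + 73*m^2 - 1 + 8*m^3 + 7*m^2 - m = 8*m^3 + 80*m^2 + 72*m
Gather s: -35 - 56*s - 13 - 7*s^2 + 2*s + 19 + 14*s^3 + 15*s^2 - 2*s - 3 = 14*s^3 + 8*s^2 - 56*s - 32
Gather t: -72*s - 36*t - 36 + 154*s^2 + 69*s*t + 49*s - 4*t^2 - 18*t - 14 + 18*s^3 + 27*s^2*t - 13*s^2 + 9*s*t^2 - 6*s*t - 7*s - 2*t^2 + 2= 18*s^3 + 141*s^2 - 30*s + t^2*(9*s - 6) + t*(27*s^2 + 63*s - 54) - 48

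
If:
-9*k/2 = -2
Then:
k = 4/9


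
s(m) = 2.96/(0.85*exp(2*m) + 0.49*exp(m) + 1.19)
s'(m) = 2.96*(-1.7*exp(2*m) - 0.49*exp(m))/(0.85*exp(2*m) + 0.49*exp(m) + 1.19)^2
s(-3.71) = 2.46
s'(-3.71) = -0.03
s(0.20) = 0.97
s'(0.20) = -0.99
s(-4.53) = 2.48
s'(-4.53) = -0.01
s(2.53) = 0.02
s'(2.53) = -0.04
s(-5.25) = 2.48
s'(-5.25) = -0.01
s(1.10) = 0.29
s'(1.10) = -0.47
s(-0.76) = 1.84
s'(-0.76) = -0.69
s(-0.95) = 1.96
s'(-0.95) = -0.58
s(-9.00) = 2.49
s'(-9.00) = 0.00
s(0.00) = 1.17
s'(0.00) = -1.01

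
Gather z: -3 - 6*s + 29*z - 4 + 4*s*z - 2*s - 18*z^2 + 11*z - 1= -8*s - 18*z^2 + z*(4*s + 40) - 8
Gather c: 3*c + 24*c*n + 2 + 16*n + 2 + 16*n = c*(24*n + 3) + 32*n + 4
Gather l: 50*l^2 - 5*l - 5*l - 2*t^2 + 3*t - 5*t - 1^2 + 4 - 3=50*l^2 - 10*l - 2*t^2 - 2*t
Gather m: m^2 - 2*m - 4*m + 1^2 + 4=m^2 - 6*m + 5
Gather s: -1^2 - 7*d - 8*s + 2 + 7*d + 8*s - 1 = 0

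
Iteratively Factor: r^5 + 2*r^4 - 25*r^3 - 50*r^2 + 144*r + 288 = (r + 3)*(r^4 - r^3 - 22*r^2 + 16*r + 96) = (r + 2)*(r + 3)*(r^3 - 3*r^2 - 16*r + 48) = (r - 3)*(r + 2)*(r + 3)*(r^2 - 16) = (r - 4)*(r - 3)*(r + 2)*(r + 3)*(r + 4)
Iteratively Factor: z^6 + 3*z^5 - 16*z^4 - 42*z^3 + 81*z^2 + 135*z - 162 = (z - 1)*(z^5 + 4*z^4 - 12*z^3 - 54*z^2 + 27*z + 162) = (z - 1)*(z + 3)*(z^4 + z^3 - 15*z^2 - 9*z + 54) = (z - 2)*(z - 1)*(z + 3)*(z^3 + 3*z^2 - 9*z - 27) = (z - 2)*(z - 1)*(z + 3)^2*(z^2 - 9) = (z - 3)*(z - 2)*(z - 1)*(z + 3)^2*(z + 3)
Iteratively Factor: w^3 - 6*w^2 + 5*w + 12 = (w + 1)*(w^2 - 7*w + 12) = (w - 3)*(w + 1)*(w - 4)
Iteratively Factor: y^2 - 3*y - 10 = (y - 5)*(y + 2)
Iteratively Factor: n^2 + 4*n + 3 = (n + 1)*(n + 3)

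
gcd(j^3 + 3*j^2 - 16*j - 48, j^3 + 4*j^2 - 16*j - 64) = j^2 - 16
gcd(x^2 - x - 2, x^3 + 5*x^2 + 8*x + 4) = x + 1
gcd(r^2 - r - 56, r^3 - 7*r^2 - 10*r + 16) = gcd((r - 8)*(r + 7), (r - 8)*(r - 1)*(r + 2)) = r - 8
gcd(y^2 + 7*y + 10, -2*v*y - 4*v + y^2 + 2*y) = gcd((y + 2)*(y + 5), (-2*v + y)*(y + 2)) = y + 2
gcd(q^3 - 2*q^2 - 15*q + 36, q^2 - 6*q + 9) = q^2 - 6*q + 9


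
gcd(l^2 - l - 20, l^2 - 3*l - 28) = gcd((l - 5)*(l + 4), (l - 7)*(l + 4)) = l + 4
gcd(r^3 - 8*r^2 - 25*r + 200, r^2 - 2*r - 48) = r - 8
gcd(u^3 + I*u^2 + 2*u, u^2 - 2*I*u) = u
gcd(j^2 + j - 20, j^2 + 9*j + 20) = j + 5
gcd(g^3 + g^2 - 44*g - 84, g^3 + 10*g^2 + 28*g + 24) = g^2 + 8*g + 12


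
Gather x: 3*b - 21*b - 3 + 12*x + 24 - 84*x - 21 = -18*b - 72*x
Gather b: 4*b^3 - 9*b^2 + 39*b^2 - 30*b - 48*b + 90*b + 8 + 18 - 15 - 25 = 4*b^3 + 30*b^2 + 12*b - 14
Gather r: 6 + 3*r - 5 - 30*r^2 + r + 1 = -30*r^2 + 4*r + 2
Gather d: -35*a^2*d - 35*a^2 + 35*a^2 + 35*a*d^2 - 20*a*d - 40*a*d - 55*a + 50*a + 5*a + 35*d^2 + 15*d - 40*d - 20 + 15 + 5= d^2*(35*a + 35) + d*(-35*a^2 - 60*a - 25)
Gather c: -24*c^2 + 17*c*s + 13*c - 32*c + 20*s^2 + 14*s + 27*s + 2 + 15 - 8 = -24*c^2 + c*(17*s - 19) + 20*s^2 + 41*s + 9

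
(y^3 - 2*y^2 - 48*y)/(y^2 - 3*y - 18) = y*(-y^2 + 2*y + 48)/(-y^2 + 3*y + 18)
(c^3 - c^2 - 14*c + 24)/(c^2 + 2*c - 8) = c - 3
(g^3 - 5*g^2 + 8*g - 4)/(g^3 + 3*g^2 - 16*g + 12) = (g - 2)/(g + 6)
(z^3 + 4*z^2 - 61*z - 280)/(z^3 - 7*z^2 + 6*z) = (z^3 + 4*z^2 - 61*z - 280)/(z*(z^2 - 7*z + 6))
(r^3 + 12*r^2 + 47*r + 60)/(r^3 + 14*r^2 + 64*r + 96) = (r^2 + 8*r + 15)/(r^2 + 10*r + 24)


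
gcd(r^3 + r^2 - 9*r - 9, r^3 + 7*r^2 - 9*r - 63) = r^2 - 9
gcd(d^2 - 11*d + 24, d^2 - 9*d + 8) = d - 8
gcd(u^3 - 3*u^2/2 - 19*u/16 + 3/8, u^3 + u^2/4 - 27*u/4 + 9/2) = u - 2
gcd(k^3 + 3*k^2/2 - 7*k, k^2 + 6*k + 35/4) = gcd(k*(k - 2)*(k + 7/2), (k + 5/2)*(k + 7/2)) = k + 7/2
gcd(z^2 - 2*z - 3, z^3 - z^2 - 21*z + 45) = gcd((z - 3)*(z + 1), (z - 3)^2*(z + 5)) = z - 3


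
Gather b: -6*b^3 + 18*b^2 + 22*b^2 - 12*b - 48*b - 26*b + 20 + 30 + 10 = -6*b^3 + 40*b^2 - 86*b + 60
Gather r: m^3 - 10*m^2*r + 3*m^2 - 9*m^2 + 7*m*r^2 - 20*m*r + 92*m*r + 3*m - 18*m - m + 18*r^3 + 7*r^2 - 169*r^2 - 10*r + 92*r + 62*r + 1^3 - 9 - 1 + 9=m^3 - 6*m^2 - 16*m + 18*r^3 + r^2*(7*m - 162) + r*(-10*m^2 + 72*m + 144)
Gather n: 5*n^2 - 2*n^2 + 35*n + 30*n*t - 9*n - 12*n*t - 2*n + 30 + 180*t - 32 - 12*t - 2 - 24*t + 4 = 3*n^2 + n*(18*t + 24) + 144*t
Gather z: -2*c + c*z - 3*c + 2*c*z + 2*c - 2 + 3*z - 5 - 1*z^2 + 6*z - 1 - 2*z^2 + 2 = -3*c - 3*z^2 + z*(3*c + 9) - 6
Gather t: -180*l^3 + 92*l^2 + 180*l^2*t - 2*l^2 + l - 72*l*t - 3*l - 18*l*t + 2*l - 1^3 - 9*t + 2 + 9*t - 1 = -180*l^3 + 90*l^2 + t*(180*l^2 - 90*l)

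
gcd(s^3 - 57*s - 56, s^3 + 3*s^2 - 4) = 1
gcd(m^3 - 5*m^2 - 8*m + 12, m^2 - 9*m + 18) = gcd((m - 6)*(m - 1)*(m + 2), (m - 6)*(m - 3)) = m - 6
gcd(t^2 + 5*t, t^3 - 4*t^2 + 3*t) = t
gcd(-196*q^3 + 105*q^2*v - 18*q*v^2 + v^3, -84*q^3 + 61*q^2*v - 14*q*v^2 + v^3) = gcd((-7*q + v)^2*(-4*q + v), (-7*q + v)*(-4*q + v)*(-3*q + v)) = 28*q^2 - 11*q*v + v^2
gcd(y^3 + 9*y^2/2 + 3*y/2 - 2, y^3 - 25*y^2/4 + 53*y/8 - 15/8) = y - 1/2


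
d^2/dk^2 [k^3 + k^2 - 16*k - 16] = 6*k + 2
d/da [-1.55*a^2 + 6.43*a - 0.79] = 6.43 - 3.1*a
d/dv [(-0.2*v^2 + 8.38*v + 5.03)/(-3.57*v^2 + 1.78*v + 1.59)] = (29.5606*v^2 + 35.2782*v + 4.3708)/(12.7449*v^4 - 12.7092*v^3 - 8.1842*v^2 + 5.6604*v + 2.5281)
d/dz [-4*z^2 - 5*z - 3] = -8*z - 5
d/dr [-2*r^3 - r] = -6*r^2 - 1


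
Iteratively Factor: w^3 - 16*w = (w + 4)*(w^2 - 4*w) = (w - 4)*(w + 4)*(w)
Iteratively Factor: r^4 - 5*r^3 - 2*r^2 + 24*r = (r - 3)*(r^3 - 2*r^2 - 8*r) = (r - 3)*(r + 2)*(r^2 - 4*r) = (r - 4)*(r - 3)*(r + 2)*(r)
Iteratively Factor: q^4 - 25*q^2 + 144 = (q + 4)*(q^3 - 4*q^2 - 9*q + 36) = (q - 4)*(q + 4)*(q^2 - 9) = (q - 4)*(q - 3)*(q + 4)*(q + 3)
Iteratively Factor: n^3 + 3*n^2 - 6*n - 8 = (n + 1)*(n^2 + 2*n - 8) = (n + 1)*(n + 4)*(n - 2)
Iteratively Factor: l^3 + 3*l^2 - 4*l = (l - 1)*(l^2 + 4*l) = l*(l - 1)*(l + 4)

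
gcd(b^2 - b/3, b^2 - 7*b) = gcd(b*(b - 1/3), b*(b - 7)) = b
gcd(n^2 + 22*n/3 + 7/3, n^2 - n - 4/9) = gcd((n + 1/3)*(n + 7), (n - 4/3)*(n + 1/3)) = n + 1/3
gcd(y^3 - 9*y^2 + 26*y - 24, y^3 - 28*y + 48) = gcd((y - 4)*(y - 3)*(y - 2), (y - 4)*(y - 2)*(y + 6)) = y^2 - 6*y + 8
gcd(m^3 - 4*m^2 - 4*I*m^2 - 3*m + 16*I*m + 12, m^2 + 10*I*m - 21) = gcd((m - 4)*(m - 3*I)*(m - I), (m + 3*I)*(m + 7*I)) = 1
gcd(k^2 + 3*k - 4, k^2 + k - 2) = k - 1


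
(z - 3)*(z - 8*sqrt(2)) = z^2 - 8*sqrt(2)*z - 3*z + 24*sqrt(2)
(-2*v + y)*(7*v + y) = -14*v^2 + 5*v*y + y^2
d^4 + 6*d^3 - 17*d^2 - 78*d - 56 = (d - 4)*(d + 1)*(d + 2)*(d + 7)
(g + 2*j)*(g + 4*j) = g^2 + 6*g*j + 8*j^2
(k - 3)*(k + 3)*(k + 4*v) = k^3 + 4*k^2*v - 9*k - 36*v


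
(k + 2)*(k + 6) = k^2 + 8*k + 12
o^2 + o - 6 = (o - 2)*(o + 3)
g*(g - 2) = g^2 - 2*g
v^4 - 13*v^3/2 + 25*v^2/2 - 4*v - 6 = (v - 3)*(v - 2)^2*(v + 1/2)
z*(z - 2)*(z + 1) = z^3 - z^2 - 2*z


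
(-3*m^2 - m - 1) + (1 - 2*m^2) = -5*m^2 - m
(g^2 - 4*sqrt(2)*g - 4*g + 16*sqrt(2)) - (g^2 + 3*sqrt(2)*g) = -7*sqrt(2)*g - 4*g + 16*sqrt(2)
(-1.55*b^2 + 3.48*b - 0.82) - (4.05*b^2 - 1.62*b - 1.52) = -5.6*b^2 + 5.1*b + 0.7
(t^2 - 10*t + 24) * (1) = t^2 - 10*t + 24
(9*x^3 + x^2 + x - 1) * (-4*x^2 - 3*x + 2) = -36*x^5 - 31*x^4 + 11*x^3 + 3*x^2 + 5*x - 2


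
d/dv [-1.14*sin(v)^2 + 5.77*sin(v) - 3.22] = (5.77 - 2.28*sin(v))*cos(v)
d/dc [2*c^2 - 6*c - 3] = 4*c - 6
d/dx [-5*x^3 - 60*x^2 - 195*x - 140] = -15*x^2 - 120*x - 195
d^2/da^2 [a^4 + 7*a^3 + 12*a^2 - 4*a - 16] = 12*a^2 + 42*a + 24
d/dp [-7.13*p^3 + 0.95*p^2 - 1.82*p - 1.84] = -21.39*p^2 + 1.9*p - 1.82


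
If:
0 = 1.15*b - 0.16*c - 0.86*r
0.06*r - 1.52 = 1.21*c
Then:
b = 0.754725116780453*r - 0.174775422206252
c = 0.0495867768595041*r - 1.25619834710744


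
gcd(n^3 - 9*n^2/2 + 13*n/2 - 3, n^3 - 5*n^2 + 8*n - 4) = n^2 - 3*n + 2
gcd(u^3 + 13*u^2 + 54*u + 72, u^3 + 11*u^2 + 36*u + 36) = u^2 + 9*u + 18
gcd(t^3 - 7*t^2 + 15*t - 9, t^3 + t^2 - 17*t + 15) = t^2 - 4*t + 3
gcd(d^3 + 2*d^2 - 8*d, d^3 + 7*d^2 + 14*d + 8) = d + 4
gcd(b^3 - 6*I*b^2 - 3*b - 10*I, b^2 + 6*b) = 1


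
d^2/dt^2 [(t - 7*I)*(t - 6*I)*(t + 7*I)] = 6*t - 12*I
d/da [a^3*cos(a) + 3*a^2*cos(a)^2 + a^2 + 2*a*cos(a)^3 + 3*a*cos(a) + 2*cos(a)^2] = -a^3*sin(a) - 3*a^2*sin(2*a) + 3*a^2*cos(a) - 9*a*sin(a)/2 - 3*a*sin(3*a)/2 + 3*a*cos(2*a) + 5*a - 2*sin(2*a) + 9*cos(a)/2 + cos(3*a)/2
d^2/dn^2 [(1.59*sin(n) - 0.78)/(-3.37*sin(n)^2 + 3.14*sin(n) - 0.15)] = (18.057471*sin(n)^5 - 18.608466*sin(n)^4 - 16.176*sin(n)^3 + 47.785854*sin(n)^2 - 45.031959*sin(n) + 13.094616)/(3.37*sin(n)^2 - 3.14*sin(n) + 0.15)^3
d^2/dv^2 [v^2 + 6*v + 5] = 2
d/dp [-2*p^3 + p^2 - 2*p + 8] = -6*p^2 + 2*p - 2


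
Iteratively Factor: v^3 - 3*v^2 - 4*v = (v + 1)*(v^2 - 4*v) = (v - 4)*(v + 1)*(v)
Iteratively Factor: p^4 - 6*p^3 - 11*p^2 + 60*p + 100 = (p - 5)*(p^3 - p^2 - 16*p - 20) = (p - 5)*(p + 2)*(p^2 - 3*p - 10) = (p - 5)^2*(p + 2)*(p + 2)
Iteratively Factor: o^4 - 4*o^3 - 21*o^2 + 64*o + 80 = (o + 4)*(o^3 - 8*o^2 + 11*o + 20) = (o - 4)*(o + 4)*(o^2 - 4*o - 5) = (o - 4)*(o + 1)*(o + 4)*(o - 5)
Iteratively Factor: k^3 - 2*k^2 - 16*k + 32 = (k + 4)*(k^2 - 6*k + 8) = (k - 2)*(k + 4)*(k - 4)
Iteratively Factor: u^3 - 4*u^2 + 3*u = (u - 3)*(u^2 - u) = u*(u - 3)*(u - 1)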